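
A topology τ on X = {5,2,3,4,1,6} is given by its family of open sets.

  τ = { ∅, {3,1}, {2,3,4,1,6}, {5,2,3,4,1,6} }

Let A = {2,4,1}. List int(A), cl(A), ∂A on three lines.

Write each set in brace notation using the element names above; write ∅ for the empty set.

interior: largest open inside A is ∅ (from ∅)
cl via duality: int({5,3,6}) = ∅, so X∖∅ = {5,2,3,4,1,6}
cl∖int = {5,2,3,4,1,6}

int(A) = ∅
cl(A)  = {5,2,3,4,1,6}
∂A     = {5,2,3,4,1,6}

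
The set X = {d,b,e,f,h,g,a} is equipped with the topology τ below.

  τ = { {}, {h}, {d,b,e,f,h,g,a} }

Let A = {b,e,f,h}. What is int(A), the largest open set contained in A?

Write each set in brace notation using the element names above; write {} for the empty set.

U open, U⊆A: {}, {h}. int(A) = ⋃ = {h}

{h}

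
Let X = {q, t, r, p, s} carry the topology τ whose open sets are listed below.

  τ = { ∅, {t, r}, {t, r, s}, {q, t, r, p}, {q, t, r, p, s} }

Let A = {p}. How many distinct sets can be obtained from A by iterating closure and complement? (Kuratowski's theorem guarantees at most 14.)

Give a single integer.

6

cl via duality: int({q, t, r, s}) = {t, r, s}, so X∖{t, r, s} = {q, p}
Write k for closure, c for complement:
  1. A     = {p}
  2. kA    = {q, p}
  3. cA    = {q, t, r, s}
  4. ckA   = {t, r, s}
  5. kcA   = {q, t, r, p, s}
  6. ckcA  = ∅
applying k or c yields no new set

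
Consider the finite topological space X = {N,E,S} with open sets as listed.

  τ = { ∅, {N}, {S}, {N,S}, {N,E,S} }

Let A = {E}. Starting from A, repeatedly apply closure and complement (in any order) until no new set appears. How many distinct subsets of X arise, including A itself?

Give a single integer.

X∖A={N,S}, int(X∖A)={N,S}, hence cl(A)={E}
Orbit (k=closure, c=complement):
  1. A     = {E}
  2. cA    = {N,S}
  3. kcA   = {N,E,S}
  4. ckcA  = ∅
(closed under both — stop)

4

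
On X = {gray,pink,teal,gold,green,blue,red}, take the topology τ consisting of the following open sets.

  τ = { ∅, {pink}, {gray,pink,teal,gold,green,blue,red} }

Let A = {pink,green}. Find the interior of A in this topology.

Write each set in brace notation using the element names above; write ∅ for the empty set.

{pink}

U open, U⊆A: ∅, {pink}. int(A) = ⋃ = {pink}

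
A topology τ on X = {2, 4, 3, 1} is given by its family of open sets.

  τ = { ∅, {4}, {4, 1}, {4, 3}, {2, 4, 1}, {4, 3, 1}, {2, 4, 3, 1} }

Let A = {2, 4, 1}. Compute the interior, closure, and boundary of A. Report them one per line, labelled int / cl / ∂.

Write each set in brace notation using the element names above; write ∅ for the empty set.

U open, U⊆A: ∅, {4}, {4, 1}, {2, 4, 1}. int(A) = ⋃ = {2, 4, 1}
X∖A={3}, int(X∖A)=∅, hence cl(A)={2, 4, 3, 1}
∂A: remove int from cl → {3}

int(A) = {2, 4, 1}
cl(A)  = {2, 4, 3, 1}
∂A     = {3}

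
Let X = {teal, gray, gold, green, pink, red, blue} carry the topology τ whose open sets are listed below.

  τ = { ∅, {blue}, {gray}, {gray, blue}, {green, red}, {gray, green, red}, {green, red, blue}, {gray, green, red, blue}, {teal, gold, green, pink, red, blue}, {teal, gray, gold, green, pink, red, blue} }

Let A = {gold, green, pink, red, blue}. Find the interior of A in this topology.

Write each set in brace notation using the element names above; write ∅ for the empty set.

open subsets of A: ∅, {blue}, {green, red}, {green, red, blue}; so int(A) = {green, red, blue}

{green, red, blue}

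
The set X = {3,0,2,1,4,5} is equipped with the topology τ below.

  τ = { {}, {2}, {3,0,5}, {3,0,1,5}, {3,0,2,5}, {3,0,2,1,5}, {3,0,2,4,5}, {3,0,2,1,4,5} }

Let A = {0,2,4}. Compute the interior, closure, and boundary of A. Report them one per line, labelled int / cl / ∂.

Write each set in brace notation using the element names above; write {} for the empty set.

int(A) = {2}
cl(A)  = {3,0,2,1,4,5}
∂A     = {3,0,1,4,5}

U open, U⊆A: {}, {2}. int(A) = ⋃ = {2}
X∖A={3,1,5}, int(X∖A)={}, hence cl(A)={3,0,2,1,4,5}
∂A: remove int from cl → {3,0,1,4,5}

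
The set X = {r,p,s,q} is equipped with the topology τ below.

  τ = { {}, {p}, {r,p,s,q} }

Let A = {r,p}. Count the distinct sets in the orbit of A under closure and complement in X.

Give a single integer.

complement {s,q}; its interior {}; cl(A) = X∖{} = {r,p,s,q}
With k = closure, c = complement:
  1. A     = {r,p}
  2. kA    = {r,p,s,q}
  3. cA    = {s,q}
  4. ckA   = {}
  5. kcA   = {r,s,q}
  6. ckcA  = {p}
k, c of each give nothing new

6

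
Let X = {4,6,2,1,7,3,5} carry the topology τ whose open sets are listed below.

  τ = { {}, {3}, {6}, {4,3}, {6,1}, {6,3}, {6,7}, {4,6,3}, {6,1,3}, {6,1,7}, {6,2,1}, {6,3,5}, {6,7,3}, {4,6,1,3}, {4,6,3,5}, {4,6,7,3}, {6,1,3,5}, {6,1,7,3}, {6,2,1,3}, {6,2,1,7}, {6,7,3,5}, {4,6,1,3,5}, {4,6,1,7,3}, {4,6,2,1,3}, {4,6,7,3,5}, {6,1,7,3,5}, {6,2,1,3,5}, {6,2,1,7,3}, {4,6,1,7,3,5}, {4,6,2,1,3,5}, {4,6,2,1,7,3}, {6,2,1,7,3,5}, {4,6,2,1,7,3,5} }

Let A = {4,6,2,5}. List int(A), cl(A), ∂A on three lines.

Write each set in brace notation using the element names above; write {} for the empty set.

interior: largest open inside A is {6} (from {}, {6})
cl via duality: int({1,7,3}) = {3}, so X∖{3} = {4,6,2,1,7,5}
cl∖int = {4,2,1,7,5}

int(A) = {6}
cl(A)  = {4,6,2,1,7,5}
∂A     = {4,2,1,7,5}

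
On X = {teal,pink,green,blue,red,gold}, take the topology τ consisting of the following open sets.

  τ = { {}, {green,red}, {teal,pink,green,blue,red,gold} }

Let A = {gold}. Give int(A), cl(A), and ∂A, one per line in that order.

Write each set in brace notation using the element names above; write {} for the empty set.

int(A) = {}
cl(A)  = {teal,pink,blue,gold}
∂A     = {teal,pink,blue,gold}

U open, U⊆A: {}. int(A) = ⋃ = {}
X∖A={teal,pink,green,blue,red}, int(X∖A)={green,red}, hence cl(A)={teal,pink,blue,gold}
∂A: remove int from cl → {teal,pink,blue,gold}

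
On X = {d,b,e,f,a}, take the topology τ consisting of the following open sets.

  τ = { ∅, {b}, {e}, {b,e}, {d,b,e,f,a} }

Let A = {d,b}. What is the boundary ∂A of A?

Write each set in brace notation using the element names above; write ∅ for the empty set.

open subsets of A: ∅, {b}; so int(A) = {b}
closure: X∖int(X∖A) = X∖{e} = {d,b,f,a}
∂A = {d,b,f,a} minus {b} = {d,f,a}

{d,f,a}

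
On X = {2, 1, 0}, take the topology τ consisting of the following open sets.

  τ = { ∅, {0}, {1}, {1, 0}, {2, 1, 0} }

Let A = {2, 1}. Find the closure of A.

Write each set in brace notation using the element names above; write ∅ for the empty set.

{2, 1}

complement {0}; its interior {0}; cl(A) = X∖{0} = {2, 1}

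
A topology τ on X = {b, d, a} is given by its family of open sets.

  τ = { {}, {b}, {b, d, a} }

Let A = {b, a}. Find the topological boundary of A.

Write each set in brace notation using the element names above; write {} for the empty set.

opens ⊆ A: {}, {b}; union → int = {b}
complement {d}; its interior {}; cl(A) = X∖{} = {b, d, a}
boundary = {b, d, a} ∖ {b} = {d, a}

{d, a}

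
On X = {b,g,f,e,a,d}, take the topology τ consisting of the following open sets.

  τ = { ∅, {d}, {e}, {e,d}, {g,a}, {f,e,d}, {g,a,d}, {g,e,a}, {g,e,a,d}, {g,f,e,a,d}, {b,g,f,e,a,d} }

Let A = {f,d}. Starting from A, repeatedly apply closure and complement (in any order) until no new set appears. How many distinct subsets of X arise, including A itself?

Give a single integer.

X∖A={b,g,e,a}, int(X∖A)={g,e,a}, hence cl(A)={b,f,d}
Orbit (k=closure, c=complement):
  1. A     = {f,d}
  2. kA    = {b,f,d}
  3. cA    = {b,g,e,a}
  4. ckA   = {g,e,a}
  5. kcA   = {b,g,f,e,a}
  6. ckcA  = {d}
(closed under both — stop)

6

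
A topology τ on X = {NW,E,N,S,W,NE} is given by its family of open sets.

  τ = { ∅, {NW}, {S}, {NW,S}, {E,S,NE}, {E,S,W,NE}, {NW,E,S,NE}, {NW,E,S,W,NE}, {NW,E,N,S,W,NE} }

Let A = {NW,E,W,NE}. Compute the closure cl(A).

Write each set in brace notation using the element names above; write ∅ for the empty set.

{NW,E,N,W,NE}

X∖A={N,S}, int(X∖A)={S}, hence cl(A)={NW,E,N,W,NE}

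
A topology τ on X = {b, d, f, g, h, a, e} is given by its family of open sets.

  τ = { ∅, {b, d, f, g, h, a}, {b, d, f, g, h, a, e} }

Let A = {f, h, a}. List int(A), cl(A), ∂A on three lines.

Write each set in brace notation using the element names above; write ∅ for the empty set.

open subsets of A: ∅; so int(A) = ∅
closure: X∖int(X∖A) = X∖∅ = {b, d, f, g, h, a, e}
∂A = {b, d, f, g, h, a, e} minus ∅ = {b, d, f, g, h, a, e}

int(A) = ∅
cl(A)  = {b, d, f, g, h, a, e}
∂A     = {b, d, f, g, h, a, e}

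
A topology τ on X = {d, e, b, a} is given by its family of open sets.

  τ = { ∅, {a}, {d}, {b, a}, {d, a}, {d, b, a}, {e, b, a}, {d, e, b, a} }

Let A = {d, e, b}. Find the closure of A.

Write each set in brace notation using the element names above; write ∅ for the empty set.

{d, e, b}

closure: X∖int(X∖A) = X∖{a} = {d, e, b}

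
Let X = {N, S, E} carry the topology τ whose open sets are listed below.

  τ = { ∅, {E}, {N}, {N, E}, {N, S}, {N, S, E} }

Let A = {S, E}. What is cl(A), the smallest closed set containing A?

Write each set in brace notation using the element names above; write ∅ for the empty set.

cl via duality: int({N}) = {N}, so X∖{N} = {S, E}

{S, E}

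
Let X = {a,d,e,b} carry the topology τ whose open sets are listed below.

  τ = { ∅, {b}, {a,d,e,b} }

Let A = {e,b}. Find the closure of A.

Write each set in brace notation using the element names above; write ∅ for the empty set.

{a,d,e,b}

closure: X∖int(X∖A) = X∖∅ = {a,d,e,b}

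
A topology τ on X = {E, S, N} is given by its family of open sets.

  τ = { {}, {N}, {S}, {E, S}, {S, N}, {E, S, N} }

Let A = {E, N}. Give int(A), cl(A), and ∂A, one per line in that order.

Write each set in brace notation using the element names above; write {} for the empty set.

int(A) = {N}
cl(A)  = {E, N}
∂A     = {E}

opens ⊆ A: {}, {N}; union → int = {N}
complement {S}; its interior {S}; cl(A) = X∖{S} = {E, N}
boundary = {E, N} ∖ {N} = {E}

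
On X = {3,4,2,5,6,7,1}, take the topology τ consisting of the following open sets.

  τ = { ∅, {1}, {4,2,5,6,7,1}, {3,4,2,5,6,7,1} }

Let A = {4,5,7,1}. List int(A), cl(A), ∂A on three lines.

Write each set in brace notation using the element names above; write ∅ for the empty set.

int(A) = {1}
cl(A)  = {3,4,2,5,6,7,1}
∂A     = {3,4,2,5,6,7}

opens ⊆ A: ∅, {1}; union → int = {1}
complement {3,2,6}; its interior ∅; cl(A) = X∖∅ = {3,4,2,5,6,7,1}
boundary = {3,4,2,5,6,7,1} ∖ {1} = {3,4,2,5,6,7}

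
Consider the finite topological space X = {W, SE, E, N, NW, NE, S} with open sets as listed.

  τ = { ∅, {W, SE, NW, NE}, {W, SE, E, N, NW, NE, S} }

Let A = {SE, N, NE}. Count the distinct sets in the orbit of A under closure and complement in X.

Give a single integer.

complement {W, E, NW, S}; its interior ∅; cl(A) = X∖∅ = {W, SE, E, N, NW, NE, S}
With k = closure, c = complement:
  1. A     = {SE, N, NE}
  2. kA    = {W, SE, E, N, NW, NE, S}
  3. cA    = {W, E, NW, S}
  4. ckA   = ∅
k, c of each give nothing new

4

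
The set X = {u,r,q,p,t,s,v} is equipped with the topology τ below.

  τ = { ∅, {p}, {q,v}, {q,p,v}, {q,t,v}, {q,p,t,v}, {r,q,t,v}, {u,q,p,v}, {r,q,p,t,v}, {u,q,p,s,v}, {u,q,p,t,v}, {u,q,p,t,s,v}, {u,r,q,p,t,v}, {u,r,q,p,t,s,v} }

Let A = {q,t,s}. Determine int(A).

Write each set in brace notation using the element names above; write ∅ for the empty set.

opens ⊆ A: ∅; union → int = ∅

∅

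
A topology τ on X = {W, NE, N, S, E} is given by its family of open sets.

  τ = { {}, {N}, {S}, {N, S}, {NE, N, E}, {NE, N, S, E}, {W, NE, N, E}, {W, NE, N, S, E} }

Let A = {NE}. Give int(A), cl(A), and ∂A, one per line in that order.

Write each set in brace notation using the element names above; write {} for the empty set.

open subsets of A: {}; so int(A) = {}
closure: X∖int(X∖A) = X∖{N, S} = {W, NE, E}
∂A = {W, NE, E} minus {} = {W, NE, E}

int(A) = {}
cl(A)  = {W, NE, E}
∂A     = {W, NE, E}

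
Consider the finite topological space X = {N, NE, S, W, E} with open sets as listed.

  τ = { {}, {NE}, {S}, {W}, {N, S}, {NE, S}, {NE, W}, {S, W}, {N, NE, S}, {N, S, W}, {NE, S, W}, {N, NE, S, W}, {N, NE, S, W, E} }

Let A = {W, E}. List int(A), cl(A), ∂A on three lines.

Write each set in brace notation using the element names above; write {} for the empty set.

interior: largest open inside A is {W} (from {}, {W})
cl via duality: int({N, NE, S}) = {N, NE, S}, so X∖{N, NE, S} = {W, E}
cl∖int = {E}

int(A) = {W}
cl(A)  = {W, E}
∂A     = {E}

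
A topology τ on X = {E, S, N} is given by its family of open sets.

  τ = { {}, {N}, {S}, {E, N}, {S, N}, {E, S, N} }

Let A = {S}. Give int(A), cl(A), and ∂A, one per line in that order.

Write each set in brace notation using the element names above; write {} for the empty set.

int(A) = {S}
cl(A)  = {S}
∂A     = {}

U open, U⊆A: {}, {S}. int(A) = ⋃ = {S}
X∖A={E, N}, int(X∖A)={E, N}, hence cl(A)={S}
∂A: remove int from cl → {}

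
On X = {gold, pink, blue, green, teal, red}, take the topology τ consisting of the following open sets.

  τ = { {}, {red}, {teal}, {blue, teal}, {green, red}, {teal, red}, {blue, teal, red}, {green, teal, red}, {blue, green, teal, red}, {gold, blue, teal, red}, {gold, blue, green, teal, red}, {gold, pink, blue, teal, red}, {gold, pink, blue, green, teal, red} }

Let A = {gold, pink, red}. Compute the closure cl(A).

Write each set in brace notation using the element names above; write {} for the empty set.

{gold, pink, green, red}

cl via duality: int({blue, green, teal}) = {blue, teal}, so X∖{blue, teal} = {gold, pink, green, red}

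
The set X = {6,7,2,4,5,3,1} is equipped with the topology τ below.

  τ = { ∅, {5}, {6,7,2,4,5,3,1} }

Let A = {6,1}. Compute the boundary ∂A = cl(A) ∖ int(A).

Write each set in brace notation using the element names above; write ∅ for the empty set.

opens ⊆ A: ∅; union → int = ∅
complement {7,2,4,5,3}; its interior {5}; cl(A) = X∖{5} = {6,7,2,4,3,1}
boundary = {6,7,2,4,3,1} ∖ ∅ = {6,7,2,4,3,1}

{6,7,2,4,3,1}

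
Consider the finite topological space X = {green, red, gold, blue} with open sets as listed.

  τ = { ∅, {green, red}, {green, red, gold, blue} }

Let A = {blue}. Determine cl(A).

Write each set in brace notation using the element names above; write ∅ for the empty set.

{gold, blue}

closure: X∖int(X∖A) = X∖{green, red} = {gold, blue}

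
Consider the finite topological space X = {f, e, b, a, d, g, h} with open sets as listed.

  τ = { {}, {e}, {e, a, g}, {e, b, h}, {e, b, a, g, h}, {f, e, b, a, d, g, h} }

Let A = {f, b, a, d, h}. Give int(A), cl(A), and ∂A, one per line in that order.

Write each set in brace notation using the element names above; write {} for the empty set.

interior: largest open inside A is {} (from {})
cl via duality: int({e, g}) = {e}, so X∖{e} = {f, b, a, d, g, h}
cl∖int = {f, b, a, d, g, h}

int(A) = {}
cl(A)  = {f, b, a, d, g, h}
∂A     = {f, b, a, d, g, h}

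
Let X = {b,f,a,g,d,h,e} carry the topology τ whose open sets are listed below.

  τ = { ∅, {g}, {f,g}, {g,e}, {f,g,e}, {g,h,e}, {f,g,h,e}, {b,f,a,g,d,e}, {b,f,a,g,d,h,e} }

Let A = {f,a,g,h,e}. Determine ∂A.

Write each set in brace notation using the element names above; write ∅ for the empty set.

opens ⊆ A: ∅, {g}, {f,g}, {g,e}, {f,g,e}, {g,h,e}, {f,g,h,e}; union → int = {f,g,h,e}
complement {b,d}; its interior ∅; cl(A) = X∖∅ = {b,f,a,g,d,h,e}
boundary = {b,f,a,g,d,h,e} ∖ {f,g,h,e} = {b,a,d}

{b,a,d}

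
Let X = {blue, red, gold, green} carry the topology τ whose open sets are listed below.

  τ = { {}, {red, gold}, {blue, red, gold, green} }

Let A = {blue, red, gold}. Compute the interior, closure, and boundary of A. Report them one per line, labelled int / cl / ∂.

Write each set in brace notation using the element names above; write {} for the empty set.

opens ⊆ A: {}, {red, gold}; union → int = {red, gold}
complement {green}; its interior {}; cl(A) = X∖{} = {blue, red, gold, green}
boundary = {blue, red, gold, green} ∖ {red, gold} = {blue, green}

int(A) = {red, gold}
cl(A)  = {blue, red, gold, green}
∂A     = {blue, green}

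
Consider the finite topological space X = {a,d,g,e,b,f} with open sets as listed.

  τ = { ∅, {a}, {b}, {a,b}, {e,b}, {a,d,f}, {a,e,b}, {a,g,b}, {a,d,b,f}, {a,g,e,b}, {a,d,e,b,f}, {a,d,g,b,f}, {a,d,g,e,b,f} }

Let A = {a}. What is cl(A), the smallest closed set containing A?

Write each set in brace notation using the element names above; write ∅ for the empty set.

closure: X∖int(X∖A) = X∖{e,b} = {a,d,g,f}

{a,d,g,f}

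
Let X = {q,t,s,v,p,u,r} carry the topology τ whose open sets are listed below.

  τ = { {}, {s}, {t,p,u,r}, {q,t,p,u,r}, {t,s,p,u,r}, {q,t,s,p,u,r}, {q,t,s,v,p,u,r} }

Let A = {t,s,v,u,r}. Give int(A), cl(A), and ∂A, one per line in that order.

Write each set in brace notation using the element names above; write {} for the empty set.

int(A) = {s}
cl(A)  = {q,t,s,v,p,u,r}
∂A     = {q,t,v,p,u,r}

U open, U⊆A: {}, {s}. int(A) = ⋃ = {s}
X∖A={q,p}, int(X∖A)={}, hence cl(A)={q,t,s,v,p,u,r}
∂A: remove int from cl → {q,t,v,p,u,r}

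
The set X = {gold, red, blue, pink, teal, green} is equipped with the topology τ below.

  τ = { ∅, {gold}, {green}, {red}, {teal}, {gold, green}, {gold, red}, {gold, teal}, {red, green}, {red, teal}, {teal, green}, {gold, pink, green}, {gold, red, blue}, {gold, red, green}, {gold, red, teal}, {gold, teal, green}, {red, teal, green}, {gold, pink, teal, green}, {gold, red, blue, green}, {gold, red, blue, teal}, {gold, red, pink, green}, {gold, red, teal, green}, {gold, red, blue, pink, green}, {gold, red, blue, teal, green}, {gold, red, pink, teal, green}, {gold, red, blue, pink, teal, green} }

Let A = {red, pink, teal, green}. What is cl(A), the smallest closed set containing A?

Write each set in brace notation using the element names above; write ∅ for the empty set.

cl via duality: int({gold, blue}) = {gold}, so X∖{gold} = {red, blue, pink, teal, green}

{red, blue, pink, teal, green}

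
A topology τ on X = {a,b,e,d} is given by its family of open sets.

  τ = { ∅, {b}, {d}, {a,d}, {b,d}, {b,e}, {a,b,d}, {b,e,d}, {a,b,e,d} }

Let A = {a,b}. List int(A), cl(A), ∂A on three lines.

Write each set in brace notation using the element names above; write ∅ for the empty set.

int(A) = {b}
cl(A)  = {a,b,e}
∂A     = {a,e}

opens ⊆ A: ∅, {b}; union → int = {b}
complement {e,d}; its interior {d}; cl(A) = X∖{d} = {a,b,e}
boundary = {a,b,e} ∖ {b} = {a,e}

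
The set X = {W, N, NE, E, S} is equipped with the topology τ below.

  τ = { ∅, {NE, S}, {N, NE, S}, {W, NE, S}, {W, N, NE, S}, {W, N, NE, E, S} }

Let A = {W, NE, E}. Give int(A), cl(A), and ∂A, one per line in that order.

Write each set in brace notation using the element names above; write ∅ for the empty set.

int(A) = ∅
cl(A)  = {W, N, NE, E, S}
∂A     = {W, N, NE, E, S}

opens ⊆ A: ∅; union → int = ∅
complement {N, S}; its interior ∅; cl(A) = X∖∅ = {W, N, NE, E, S}
boundary = {W, N, NE, E, S} ∖ ∅ = {W, N, NE, E, S}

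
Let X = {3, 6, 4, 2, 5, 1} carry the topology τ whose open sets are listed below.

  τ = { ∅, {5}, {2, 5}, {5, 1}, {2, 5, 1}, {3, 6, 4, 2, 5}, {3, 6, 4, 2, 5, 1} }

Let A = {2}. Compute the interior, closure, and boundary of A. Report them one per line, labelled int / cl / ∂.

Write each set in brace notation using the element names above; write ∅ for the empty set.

int(A) = ∅
cl(A)  = {3, 6, 4, 2}
∂A     = {3, 6, 4, 2}

interior: largest open inside A is ∅ (from ∅)
cl via duality: int({3, 6, 4, 5, 1}) = {5, 1}, so X∖{5, 1} = {3, 6, 4, 2}
cl∖int = {3, 6, 4, 2}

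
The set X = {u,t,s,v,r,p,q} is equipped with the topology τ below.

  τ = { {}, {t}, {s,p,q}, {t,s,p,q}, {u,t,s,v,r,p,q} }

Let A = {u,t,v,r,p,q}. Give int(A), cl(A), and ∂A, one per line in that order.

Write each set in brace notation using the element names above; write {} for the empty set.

int(A) = {t}
cl(A)  = {u,t,s,v,r,p,q}
∂A     = {u,s,v,r,p,q}

interior: largest open inside A is {t} (from {}, {t})
cl via duality: int({s}) = {}, so X∖{} = {u,t,s,v,r,p,q}
cl∖int = {u,s,v,r,p,q}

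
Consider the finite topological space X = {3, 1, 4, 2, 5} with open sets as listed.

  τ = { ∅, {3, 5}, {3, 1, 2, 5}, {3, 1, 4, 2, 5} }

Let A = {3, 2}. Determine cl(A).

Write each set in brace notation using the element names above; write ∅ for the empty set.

closure: X∖int(X∖A) = X∖∅ = {3, 1, 4, 2, 5}

{3, 1, 4, 2, 5}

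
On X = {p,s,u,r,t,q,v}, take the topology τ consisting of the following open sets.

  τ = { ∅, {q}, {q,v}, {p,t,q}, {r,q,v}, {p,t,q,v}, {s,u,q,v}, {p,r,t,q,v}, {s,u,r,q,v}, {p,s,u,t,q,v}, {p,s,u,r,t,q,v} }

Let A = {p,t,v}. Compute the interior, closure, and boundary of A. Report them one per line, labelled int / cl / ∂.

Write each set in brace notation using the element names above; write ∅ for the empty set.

interior: largest open inside A is ∅ (from ∅)
cl via duality: int({s,u,r,q}) = {q}, so X∖{q} = {p,s,u,r,t,v}
cl∖int = {p,s,u,r,t,v}

int(A) = ∅
cl(A)  = {p,s,u,r,t,v}
∂A     = {p,s,u,r,t,v}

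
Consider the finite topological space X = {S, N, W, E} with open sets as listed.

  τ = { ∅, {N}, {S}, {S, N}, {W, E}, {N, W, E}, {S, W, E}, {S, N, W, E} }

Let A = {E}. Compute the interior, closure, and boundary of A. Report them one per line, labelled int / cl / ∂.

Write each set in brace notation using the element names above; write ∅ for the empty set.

opens ⊆ A: ∅; union → int = ∅
complement {S, N, W}; its interior {S, N}; cl(A) = X∖{S, N} = {W, E}
boundary = {W, E} ∖ ∅ = {W, E}

int(A) = ∅
cl(A)  = {W, E}
∂A     = {W, E}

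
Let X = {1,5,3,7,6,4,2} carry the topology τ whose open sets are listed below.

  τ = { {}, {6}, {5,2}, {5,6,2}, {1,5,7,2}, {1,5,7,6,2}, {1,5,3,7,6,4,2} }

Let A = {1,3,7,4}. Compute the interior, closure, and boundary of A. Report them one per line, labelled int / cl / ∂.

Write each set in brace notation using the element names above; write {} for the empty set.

interior: largest open inside A is {} (from {})
cl via duality: int({5,6,2}) = {5,6,2}, so X∖{5,6,2} = {1,3,7,4}
cl∖int = {1,3,7,4}

int(A) = {}
cl(A)  = {1,3,7,4}
∂A     = {1,3,7,4}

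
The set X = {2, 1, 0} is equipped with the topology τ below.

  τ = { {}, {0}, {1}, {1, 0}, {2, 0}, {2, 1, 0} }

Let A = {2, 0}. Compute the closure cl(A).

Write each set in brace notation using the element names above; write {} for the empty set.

{2, 0}

cl via duality: int({1}) = {1}, so X∖{1} = {2, 0}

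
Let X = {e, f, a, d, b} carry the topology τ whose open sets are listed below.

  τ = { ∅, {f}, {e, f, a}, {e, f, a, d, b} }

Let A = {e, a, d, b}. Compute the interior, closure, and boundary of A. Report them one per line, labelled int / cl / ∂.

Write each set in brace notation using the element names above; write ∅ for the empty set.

open subsets of A: ∅; so int(A) = ∅
closure: X∖int(X∖A) = X∖{f} = {e, a, d, b}
∂A = {e, a, d, b} minus ∅ = {e, a, d, b}

int(A) = ∅
cl(A)  = {e, a, d, b}
∂A     = {e, a, d, b}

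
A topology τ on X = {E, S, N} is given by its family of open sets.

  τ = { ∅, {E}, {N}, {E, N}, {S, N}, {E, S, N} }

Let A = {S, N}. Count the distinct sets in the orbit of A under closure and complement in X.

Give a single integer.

2

cl via duality: int({E}) = {E}, so X∖{E} = {S, N}
Write k for closure, c for complement:
  1. A     = {S, N}
  2. cA    = {E}
applying k or c yields no new set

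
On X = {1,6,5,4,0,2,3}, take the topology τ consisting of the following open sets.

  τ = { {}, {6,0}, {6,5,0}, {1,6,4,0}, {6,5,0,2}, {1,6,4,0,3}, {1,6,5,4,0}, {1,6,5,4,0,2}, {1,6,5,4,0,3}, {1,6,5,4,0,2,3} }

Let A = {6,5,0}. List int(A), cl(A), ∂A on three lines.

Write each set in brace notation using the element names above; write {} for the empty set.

open subsets of A: {}, {6,0}, {6,5,0}; so int(A) = {6,5,0}
closure: X∖int(X∖A) = X∖{} = {1,6,5,4,0,2,3}
∂A = {1,6,5,4,0,2,3} minus {6,5,0} = {1,4,2,3}

int(A) = {6,5,0}
cl(A)  = {1,6,5,4,0,2,3}
∂A     = {1,4,2,3}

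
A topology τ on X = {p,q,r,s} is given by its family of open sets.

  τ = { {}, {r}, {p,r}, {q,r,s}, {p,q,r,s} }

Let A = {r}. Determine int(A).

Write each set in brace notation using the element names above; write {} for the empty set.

{r}

interior: largest open inside A is {r} (from {}, {r})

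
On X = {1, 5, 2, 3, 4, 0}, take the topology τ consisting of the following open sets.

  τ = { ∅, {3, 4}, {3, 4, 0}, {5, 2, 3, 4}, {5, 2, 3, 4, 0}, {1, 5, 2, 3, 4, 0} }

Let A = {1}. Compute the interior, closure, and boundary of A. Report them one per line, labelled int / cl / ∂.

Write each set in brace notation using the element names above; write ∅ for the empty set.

int(A) = ∅
cl(A)  = {1}
∂A     = {1}

opens ⊆ A: ∅; union → int = ∅
complement {5, 2, 3, 4, 0}; its interior {5, 2, 3, 4, 0}; cl(A) = X∖{5, 2, 3, 4, 0} = {1}
boundary = {1} ∖ ∅ = {1}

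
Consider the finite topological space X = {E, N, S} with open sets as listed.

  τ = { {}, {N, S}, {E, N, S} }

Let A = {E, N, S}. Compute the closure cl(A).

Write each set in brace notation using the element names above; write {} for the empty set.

{E, N, S}

complement {}; its interior {}; cl(A) = X∖{} = {E, N, S}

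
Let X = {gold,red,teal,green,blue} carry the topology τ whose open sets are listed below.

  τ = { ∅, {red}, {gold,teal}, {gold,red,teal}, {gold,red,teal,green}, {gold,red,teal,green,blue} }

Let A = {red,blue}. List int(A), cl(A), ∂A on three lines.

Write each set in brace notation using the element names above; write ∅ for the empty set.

int(A) = {red}
cl(A)  = {red,green,blue}
∂A     = {green,blue}

opens ⊆ A: ∅, {red}; union → int = {red}
complement {gold,teal,green}; its interior {gold,teal}; cl(A) = X∖{gold,teal} = {red,green,blue}
boundary = {red,green,blue} ∖ {red} = {green,blue}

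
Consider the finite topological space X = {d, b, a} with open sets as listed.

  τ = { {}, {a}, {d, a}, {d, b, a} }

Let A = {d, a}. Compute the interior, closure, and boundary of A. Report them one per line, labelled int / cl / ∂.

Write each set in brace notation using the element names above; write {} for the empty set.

U open, U⊆A: {}, {a}, {d, a}. int(A) = ⋃ = {d, a}
X∖A={b}, int(X∖A)={}, hence cl(A)={d, b, a}
∂A: remove int from cl → {b}

int(A) = {d, a}
cl(A)  = {d, b, a}
∂A     = {b}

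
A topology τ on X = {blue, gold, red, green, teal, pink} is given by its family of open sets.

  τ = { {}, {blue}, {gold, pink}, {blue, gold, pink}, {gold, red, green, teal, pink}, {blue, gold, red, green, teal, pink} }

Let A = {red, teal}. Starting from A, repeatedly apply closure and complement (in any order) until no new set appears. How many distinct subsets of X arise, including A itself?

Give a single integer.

6

cl via duality: int({blue, gold, green, pink}) = {blue, gold, pink}, so X∖{blue, gold, pink} = {red, green, teal}
Write k for closure, c for complement:
  1. A     = {red, teal}
  2. kA    = {red, green, teal}
  3. cA    = {blue, gold, green, pink}
  4. ckA   = {blue, gold, pink}
  5. kcA   = {blue, gold, red, green, teal, pink}
  6. ckcA  = {}
applying k or c yields no new set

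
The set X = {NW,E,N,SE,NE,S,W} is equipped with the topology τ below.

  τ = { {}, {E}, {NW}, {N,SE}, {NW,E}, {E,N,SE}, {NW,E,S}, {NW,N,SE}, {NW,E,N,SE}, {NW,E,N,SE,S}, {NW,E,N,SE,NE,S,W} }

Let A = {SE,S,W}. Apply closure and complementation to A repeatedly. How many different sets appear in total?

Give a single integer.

X∖A={NW,E,N,NE}, int(X∖A)={NW,E}, hence cl(A)={N,SE,NE,S,W}
Orbit (k=closure, c=complement):
  1. A     = {SE,S,W}
  2. kA    = {N,SE,NE,S,W}
  3. cA    = {NW,E,N,NE}
  4. ckA   = {NW,E}
  5. kcA   = {NW,E,N,SE,NE,S,W}
  6. kckA  = {NW,E,NE,S,W}
  7. ckcA  = {}
  8. ckckA = {N,SE}
  9. kckckA = {N,SE,NE,W}
  10. ckckckA = {NW,E,S}
(closed under both — stop)

10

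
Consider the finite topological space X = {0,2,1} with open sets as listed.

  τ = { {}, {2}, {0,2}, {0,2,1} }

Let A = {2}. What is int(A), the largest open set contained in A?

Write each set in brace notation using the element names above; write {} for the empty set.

U open, U⊆A: {}, {2}. int(A) = ⋃ = {2}

{2}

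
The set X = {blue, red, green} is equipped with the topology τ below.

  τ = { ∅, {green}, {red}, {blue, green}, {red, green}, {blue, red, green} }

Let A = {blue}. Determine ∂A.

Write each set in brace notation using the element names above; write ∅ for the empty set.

{blue}

opens ⊆ A: ∅; union → int = ∅
complement {red, green}; its interior {red, green}; cl(A) = X∖{red, green} = {blue}
boundary = {blue} ∖ ∅ = {blue}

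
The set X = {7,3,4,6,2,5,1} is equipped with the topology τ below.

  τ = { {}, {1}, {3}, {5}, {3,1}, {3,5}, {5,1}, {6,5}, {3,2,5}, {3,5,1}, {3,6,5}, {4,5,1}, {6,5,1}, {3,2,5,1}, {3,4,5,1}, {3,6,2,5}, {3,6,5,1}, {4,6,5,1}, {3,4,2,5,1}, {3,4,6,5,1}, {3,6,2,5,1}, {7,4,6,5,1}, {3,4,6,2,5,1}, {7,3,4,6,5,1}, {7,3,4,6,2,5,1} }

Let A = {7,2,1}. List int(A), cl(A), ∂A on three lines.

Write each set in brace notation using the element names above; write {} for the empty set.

U open, U⊆A: {}, {1}. int(A) = ⋃ = {1}
X∖A={3,4,6,5}, int(X∖A)={3,6,5}, hence cl(A)={7,4,2,1}
∂A: remove int from cl → {7,4,2}

int(A) = {1}
cl(A)  = {7,4,2,1}
∂A     = {7,4,2}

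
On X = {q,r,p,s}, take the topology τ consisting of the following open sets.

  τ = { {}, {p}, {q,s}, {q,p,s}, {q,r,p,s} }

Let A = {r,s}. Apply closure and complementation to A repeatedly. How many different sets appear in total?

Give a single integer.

cl via duality: int({q,p}) = {p}, so X∖{p} = {q,r,s}
Write k for closure, c for complement:
  1. A     = {r,s}
  2. kA    = {q,r,s}
  3. cA    = {q,p}
  4. ckA   = {p}
  5. kcA   = {q,r,p,s}
  6. kckA  = {r,p}
  7. ckcA  = {}
  8. ckckA = {q,s}
applying k or c yields no new set

8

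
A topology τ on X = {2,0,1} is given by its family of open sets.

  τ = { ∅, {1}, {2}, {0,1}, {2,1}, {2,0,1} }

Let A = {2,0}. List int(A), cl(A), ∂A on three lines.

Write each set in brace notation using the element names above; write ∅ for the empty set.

int(A) = {2}
cl(A)  = {2,0}
∂A     = {0}

interior: largest open inside A is {2} (from ∅, {2})
cl via duality: int({1}) = {1}, so X∖{1} = {2,0}
cl∖int = {0}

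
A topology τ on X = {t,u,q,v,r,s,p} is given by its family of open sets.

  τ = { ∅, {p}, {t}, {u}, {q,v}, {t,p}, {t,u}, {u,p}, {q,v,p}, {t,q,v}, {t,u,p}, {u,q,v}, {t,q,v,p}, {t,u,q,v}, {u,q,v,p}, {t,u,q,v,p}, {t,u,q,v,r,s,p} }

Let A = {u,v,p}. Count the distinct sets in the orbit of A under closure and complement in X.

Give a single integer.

complement {t,q,r,s}; its interior {t}; cl(A) = X∖{t} = {u,q,v,r,s,p}
With k = closure, c = complement:
  1. A     = {u,v,p}
  2. kA    = {u,q,v,r,s,p}
  3. cA    = {t,q,r,s}
  4. ckA   = {t}
  5. kcA   = {t,q,v,r,s}
  6. kckA  = {t,r,s}
  7. ckcA  = {u,p}
  8. ckckA = {u,q,v,p}
  9. kckcA = {u,r,s,p}
  10. ckckcA = {t,q,v}
k, c of each give nothing new

10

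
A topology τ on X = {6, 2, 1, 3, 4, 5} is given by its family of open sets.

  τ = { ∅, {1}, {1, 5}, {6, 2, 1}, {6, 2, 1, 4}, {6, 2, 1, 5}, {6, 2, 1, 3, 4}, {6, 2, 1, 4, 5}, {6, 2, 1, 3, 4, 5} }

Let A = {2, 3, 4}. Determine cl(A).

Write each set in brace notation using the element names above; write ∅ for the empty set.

{6, 2, 3, 4}

complement {6, 1, 5}; its interior {1, 5}; cl(A) = X∖{1, 5} = {6, 2, 3, 4}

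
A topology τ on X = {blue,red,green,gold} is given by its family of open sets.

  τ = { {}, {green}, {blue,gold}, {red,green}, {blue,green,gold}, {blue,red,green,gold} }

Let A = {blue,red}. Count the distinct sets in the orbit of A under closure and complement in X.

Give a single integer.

X∖A={green,gold}, int(X∖A)={green}, hence cl(A)={blue,red,gold}
Orbit (k=closure, c=complement):
  1. A     = {blue,red}
  2. kA    = {blue,red,gold}
  3. cA    = {green,gold}
  4. ckA   = {green}
  5. kcA   = {blue,red,green,gold}
  6. kckA  = {red,green}
  7. ckcA  = {}
  8. ckckA = {blue,gold}
(closed under both — stop)

8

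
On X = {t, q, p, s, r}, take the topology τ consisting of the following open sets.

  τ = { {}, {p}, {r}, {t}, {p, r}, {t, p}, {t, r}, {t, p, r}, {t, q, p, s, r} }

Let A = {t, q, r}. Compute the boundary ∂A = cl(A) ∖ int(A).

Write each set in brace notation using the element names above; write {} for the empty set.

{q, s}

opens ⊆ A: {}, {t}, {r}, {t, r}; union → int = {t, r}
complement {p, s}; its interior {p}; cl(A) = X∖{p} = {t, q, s, r}
boundary = {t, q, s, r} ∖ {t, r} = {q, s}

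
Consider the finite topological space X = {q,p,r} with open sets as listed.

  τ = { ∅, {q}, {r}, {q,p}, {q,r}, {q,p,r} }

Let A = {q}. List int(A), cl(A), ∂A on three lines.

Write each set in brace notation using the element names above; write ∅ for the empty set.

int(A) = {q}
cl(A)  = {q,p}
∂A     = {p}

open subsets of A: ∅, {q}; so int(A) = {q}
closure: X∖int(X∖A) = X∖{r} = {q,p}
∂A = {q,p} minus {q} = {p}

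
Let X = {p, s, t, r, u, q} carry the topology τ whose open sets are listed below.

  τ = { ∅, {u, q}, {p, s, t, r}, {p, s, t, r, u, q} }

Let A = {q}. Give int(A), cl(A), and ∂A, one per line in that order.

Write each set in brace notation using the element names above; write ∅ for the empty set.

U open, U⊆A: ∅. int(A) = ⋃ = ∅
X∖A={p, s, t, r, u}, int(X∖A)={p, s, t, r}, hence cl(A)={u, q}
∂A: remove int from cl → {u, q}

int(A) = ∅
cl(A)  = {u, q}
∂A     = {u, q}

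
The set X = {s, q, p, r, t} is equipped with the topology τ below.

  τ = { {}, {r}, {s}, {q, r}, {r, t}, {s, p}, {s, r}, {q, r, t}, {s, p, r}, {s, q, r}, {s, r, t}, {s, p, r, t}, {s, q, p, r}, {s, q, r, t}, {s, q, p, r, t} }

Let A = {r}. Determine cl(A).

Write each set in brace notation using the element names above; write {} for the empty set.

closure: X∖int(X∖A) = X∖{s, p} = {q, r, t}

{q, r, t}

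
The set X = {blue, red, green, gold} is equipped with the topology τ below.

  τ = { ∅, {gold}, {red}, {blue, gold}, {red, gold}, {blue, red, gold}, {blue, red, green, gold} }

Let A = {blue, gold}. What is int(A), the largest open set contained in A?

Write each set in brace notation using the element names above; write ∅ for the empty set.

{blue, gold}

opens ⊆ A: ∅, {gold}, {blue, gold}; union → int = {blue, gold}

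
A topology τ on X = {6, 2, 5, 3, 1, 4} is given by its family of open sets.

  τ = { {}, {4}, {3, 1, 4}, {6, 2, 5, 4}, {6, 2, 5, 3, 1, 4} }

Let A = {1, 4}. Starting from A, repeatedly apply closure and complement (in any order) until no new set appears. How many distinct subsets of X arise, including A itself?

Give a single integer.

X∖A={6, 2, 5, 3}, int(X∖A)={}, hence cl(A)={6, 2, 5, 3, 1, 4}
Orbit (k=closure, c=complement):
  1. A     = {1, 4}
  2. kA    = {6, 2, 5, 3, 1, 4}
  3. cA    = {6, 2, 5, 3}
  4. ckA   = {}
  5. kcA   = {6, 2, 5, 3, 1}
  6. ckcA  = {4}
(closed under both — stop)

6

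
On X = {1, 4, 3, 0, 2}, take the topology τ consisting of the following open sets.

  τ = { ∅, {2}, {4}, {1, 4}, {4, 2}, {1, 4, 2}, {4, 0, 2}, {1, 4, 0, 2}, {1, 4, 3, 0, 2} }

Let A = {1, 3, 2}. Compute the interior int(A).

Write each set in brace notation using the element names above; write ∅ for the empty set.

interior: largest open inside A is {2} (from ∅, {2})

{2}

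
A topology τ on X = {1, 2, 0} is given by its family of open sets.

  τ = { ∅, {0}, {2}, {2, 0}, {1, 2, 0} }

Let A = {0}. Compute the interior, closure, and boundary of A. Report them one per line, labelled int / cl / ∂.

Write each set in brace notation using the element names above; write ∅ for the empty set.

int(A) = {0}
cl(A)  = {1, 0}
∂A     = {1}

open subsets of A: ∅, {0}; so int(A) = {0}
closure: X∖int(X∖A) = X∖{2} = {1, 0}
∂A = {1, 0} minus {0} = {1}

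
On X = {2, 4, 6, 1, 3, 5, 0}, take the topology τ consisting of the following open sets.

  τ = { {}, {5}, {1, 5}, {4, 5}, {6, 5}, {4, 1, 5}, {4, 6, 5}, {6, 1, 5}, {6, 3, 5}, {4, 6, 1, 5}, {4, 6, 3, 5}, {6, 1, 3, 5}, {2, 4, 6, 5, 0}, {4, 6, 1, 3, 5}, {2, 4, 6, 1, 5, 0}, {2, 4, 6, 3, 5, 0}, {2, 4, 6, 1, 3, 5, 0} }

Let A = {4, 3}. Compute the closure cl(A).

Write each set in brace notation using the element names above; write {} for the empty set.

closure: X∖int(X∖A) = X∖{6, 1, 5} = {2, 4, 3, 0}

{2, 4, 3, 0}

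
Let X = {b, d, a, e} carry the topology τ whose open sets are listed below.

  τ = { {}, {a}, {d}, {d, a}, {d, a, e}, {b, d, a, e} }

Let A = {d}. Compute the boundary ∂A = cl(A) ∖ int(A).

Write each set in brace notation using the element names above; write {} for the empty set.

open subsets of A: {}, {d}; so int(A) = {d}
closure: X∖int(X∖A) = X∖{a} = {b, d, e}
∂A = {b, d, e} minus {d} = {b, e}

{b, e}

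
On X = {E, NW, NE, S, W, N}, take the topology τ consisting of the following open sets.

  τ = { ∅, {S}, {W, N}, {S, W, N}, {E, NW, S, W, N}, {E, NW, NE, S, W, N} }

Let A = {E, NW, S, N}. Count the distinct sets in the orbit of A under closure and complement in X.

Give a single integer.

cl via duality: int({NE, W}) = ∅, so X∖∅ = {E, NW, NE, S, W, N}
Write k for closure, c for complement:
  1. A     = {E, NW, S, N}
  2. kA    = {E, NW, NE, S, W, N}
  3. cA    = {NE, W}
  4. ckA   = ∅
  5. kcA   = {E, NW, NE, W, N}
  6. ckcA  = {S}
  7. kckcA = {E, NW, NE, S}
  8. ckckcA = {W, N}
applying k or c yields no new set

8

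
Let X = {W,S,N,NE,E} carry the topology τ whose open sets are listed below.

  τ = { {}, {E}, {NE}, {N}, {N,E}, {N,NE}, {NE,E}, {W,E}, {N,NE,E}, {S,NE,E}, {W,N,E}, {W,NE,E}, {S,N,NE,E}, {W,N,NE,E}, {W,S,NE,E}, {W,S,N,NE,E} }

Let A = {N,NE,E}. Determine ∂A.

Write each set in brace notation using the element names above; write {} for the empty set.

opens ⊆ A: {}, {N}, {E}, {NE}, {NE,E}, {N,E}, {N,NE}, {N,NE,E}; union → int = {N,NE,E}
complement {W,S}; its interior {}; cl(A) = X∖{} = {W,S,N,NE,E}
boundary = {W,S,N,NE,E} ∖ {N,NE,E} = {W,S}

{W,S}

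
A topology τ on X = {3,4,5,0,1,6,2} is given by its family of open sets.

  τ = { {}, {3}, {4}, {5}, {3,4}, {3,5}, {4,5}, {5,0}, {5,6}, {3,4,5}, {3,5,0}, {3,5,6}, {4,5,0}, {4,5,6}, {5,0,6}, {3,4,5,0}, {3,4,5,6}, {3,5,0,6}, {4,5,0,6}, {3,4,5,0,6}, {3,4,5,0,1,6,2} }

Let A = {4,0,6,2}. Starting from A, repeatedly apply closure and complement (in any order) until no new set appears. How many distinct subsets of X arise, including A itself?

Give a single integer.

complement {3,5,1}; its interior {3,5}; cl(A) = X∖{3,5} = {4,0,1,6,2}
With k = closure, c = complement:
  1. A     = {4,0,6,2}
  2. kA    = {4,0,1,6,2}
  3. cA    = {3,5,1}
  4. ckA   = {3,5}
  5. kcA   = {3,5,0,1,6,2}
  6. ckcA  = {4}
  7. kckcA = {4,1,2}
  8. ckckcA = {3,5,0,6}
k, c of each give nothing new

8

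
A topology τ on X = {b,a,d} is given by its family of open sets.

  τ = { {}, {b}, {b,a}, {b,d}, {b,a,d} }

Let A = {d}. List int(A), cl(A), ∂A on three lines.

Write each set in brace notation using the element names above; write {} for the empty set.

interior: largest open inside A is {} (from {})
cl via duality: int({b,a}) = {b,a}, so X∖{b,a} = {d}
cl∖int = {d}

int(A) = {}
cl(A)  = {d}
∂A     = {d}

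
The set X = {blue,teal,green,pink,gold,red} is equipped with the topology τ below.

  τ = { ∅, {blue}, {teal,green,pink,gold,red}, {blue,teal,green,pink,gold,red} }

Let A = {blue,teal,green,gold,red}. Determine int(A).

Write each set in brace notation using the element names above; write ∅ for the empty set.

opens ⊆ A: ∅, {blue}; union → int = {blue}

{blue}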